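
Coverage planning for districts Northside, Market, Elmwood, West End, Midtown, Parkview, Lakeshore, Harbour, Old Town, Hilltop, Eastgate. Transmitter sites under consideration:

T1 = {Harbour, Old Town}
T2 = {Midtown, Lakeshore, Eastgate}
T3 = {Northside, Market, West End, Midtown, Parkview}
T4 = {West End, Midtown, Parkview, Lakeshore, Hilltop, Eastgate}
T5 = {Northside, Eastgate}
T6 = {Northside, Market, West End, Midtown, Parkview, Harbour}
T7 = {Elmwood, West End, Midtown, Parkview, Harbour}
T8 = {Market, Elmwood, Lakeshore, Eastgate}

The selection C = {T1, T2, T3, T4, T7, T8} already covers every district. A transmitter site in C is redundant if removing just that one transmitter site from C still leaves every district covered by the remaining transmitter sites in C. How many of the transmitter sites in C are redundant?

Drop T1: Old Town uncovered — not redundant.
Drop T2: the rest still cover every district — redundant.
Drop T3: Northside uncovered — not redundant.
Drop T4: Hilltop uncovered — not redundant.
Drop T7: the rest still cover every district — redundant.
Drop T8: the rest still cover every district — redundant.
3 redundant: T2, T7, T8.

3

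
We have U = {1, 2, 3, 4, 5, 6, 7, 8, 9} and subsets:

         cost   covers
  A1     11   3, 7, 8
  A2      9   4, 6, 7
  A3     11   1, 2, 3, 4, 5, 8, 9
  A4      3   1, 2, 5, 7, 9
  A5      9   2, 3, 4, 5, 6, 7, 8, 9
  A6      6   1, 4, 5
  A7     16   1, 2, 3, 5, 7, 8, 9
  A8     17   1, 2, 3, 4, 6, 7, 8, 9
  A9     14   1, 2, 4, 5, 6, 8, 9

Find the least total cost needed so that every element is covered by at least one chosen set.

A4, A5 cover every element at cost 3 + 9 = 12.
Any cover uses at least 2 sets; among all covering selections none totals below 12.

12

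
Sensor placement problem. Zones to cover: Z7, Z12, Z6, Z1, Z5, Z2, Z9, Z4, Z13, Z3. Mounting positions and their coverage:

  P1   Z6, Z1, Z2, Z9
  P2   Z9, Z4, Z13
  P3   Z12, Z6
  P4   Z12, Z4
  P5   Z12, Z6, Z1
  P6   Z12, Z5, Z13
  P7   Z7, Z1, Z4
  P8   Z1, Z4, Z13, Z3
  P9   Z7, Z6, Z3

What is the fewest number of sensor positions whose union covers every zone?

P1, P2, P6, P9 together cover {Z7, Z12, Z6, Z1, Z5, Z2, Z9, Z4, Z13, Z3} — every zone.
No 3 of the 9 sensor positions cover everything (all 84 triples fall short), so 4 is minimum.

4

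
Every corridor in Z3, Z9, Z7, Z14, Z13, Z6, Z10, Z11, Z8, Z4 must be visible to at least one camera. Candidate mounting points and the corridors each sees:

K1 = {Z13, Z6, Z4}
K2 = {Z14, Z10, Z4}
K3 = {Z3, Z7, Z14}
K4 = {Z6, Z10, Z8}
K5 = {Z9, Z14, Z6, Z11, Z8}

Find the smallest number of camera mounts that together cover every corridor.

K1, K2, K3, K5 together cover {Z3, Z9, Z7, Z14, Z13, Z6, Z10, Z11, Z8, Z4} — every corridor.
No 3 of the 5 camera mounts cover everything (all 10 triples fall short), so 4 is minimum.

4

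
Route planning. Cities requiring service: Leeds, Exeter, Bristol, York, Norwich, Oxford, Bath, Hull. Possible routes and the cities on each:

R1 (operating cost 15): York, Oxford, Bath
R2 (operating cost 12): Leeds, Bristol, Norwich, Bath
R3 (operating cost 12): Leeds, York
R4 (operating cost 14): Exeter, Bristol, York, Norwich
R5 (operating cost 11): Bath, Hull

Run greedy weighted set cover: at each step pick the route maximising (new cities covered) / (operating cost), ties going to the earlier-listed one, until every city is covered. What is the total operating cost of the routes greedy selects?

Pick 1: R2 adds 4 new (Leeds, Bristol, Norwich, Bath) at operating cost 12 (ratio 4/12).
Pick 2: R4 adds 2 new (Exeter, York) at operating cost 14 (ratio 2/14).
Pick 3: R5 adds 1 new (Hull) at operating cost 11 (ratio 1/11).
Pick 4: R1 adds 1 new (Oxford) at operating cost 15 (ratio 1/15).
Greedy total operating cost: 12 + 14 + 11 + 15 = 52.

52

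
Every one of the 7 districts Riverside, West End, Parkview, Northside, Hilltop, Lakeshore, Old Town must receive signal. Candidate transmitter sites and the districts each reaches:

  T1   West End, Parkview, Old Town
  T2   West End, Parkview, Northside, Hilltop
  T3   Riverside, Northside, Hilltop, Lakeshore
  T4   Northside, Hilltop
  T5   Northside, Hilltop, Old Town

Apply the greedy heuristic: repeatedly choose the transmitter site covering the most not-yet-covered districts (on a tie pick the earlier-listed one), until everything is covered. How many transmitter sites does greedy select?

Pick 1: T2 covers 4 new districts (West End, Parkview, Northside, Hilltop).
Pick 2: T3 covers 2 new districts (Riverside, Lakeshore).
Pick 3: T1 covers 1 new districts (Old Town).
Greedy uses 3 transmitter sites. (The true minimum is 2.)

3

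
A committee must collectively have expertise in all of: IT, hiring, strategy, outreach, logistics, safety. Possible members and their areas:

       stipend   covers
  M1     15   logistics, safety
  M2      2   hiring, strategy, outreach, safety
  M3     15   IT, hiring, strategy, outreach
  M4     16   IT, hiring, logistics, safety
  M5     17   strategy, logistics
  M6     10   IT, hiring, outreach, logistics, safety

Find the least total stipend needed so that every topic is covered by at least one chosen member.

12

M2, M6 cover every topic at stipend 2 + 10 = 12.
Any cover uses at least 2 members; among all covering selections none totals below 12.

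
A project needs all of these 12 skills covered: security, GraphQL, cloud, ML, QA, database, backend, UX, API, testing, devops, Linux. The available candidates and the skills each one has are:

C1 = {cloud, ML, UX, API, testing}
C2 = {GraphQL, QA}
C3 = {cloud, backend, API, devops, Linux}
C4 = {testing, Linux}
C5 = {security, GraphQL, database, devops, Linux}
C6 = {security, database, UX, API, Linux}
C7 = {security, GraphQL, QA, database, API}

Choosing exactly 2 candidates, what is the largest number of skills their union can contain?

10

Choosing C1, C5 covers {security, GraphQL, cloud, ML, database, UX, API, testing, devops, Linux} — 10 skills.
No choice of 2 candidates does better; here QA, backend are left uncovered.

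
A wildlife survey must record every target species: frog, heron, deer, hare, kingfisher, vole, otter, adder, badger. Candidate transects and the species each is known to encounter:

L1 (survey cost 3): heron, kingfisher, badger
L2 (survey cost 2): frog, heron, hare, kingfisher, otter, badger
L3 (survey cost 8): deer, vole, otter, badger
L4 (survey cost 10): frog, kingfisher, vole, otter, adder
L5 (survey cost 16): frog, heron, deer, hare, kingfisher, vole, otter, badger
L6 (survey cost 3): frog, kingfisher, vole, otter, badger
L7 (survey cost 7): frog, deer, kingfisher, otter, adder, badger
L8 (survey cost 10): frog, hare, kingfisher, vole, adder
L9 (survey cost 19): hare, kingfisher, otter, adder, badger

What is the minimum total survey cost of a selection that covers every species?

12

L2, L6, L7 cover every species at survey cost 2 + 3 + 7 = 12.
Any cover uses at least 2 transects; among all covering selections none totals below 12.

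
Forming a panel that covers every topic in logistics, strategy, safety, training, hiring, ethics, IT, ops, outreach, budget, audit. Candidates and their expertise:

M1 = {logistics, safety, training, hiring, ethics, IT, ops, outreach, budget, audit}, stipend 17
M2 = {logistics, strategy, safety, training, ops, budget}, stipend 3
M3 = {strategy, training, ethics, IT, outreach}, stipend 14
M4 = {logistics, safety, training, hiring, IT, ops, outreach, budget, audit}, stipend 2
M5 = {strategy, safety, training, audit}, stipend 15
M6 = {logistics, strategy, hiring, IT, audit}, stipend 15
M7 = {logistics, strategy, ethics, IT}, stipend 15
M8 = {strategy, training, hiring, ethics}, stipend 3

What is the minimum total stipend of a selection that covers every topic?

5

M4, M8 cover every topic at stipend 2 + 3 = 5.
Any cover uses at least 2 members; among all covering selections none totals below 5.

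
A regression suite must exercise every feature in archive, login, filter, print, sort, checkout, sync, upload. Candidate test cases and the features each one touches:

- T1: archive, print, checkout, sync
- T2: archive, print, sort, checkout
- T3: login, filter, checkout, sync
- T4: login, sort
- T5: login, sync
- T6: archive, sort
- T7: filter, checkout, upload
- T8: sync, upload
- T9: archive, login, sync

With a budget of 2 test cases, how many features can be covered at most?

7

Choosing T2, T3 covers {archive, login, filter, print, sort, checkout, sync} — 7 features.
No choice of 2 test cases does better; here upload is left uncovered.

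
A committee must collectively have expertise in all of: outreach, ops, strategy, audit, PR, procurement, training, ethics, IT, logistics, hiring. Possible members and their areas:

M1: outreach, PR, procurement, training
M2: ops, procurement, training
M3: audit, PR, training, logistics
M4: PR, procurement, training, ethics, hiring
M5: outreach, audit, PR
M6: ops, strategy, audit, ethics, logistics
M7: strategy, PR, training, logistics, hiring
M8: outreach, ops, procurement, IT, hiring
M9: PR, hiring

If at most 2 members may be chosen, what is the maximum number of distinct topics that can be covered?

Choosing M1, M6 covers {outreach, ops, strategy, audit, PR, procurement, training, ethics, logistics} — 9 topics.
No choice of 2 members does better; here IT, hiring are left uncovered.

9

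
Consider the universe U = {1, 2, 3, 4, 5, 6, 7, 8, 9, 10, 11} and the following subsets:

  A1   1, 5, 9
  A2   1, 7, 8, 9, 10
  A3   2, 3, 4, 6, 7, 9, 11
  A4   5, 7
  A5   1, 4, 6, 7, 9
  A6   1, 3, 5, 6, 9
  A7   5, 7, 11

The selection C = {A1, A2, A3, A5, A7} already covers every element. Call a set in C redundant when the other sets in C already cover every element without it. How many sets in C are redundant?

3

Drop A1: the rest still cover every element — redundant.
Drop A2: 8, 10 uncovered — not redundant.
Drop A3: 2, 3 uncovered — not redundant.
Drop A5: the rest still cover every element — redundant.
Drop A7: the rest still cover every element — redundant.
3 redundant: A1, A5, A7.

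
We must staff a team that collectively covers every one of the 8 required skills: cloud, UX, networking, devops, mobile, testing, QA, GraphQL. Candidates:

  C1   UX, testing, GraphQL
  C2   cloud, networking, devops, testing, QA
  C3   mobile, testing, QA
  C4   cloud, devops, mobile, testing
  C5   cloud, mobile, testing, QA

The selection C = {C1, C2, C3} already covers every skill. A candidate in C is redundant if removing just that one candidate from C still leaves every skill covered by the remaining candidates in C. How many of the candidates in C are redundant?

0

Drop C1: UX, GraphQL uncovered — not redundant.
Drop C2: cloud, networking, devops uncovered — not redundant.
Drop C3: mobile uncovered — not redundant.
None of the candidates in C is redundant.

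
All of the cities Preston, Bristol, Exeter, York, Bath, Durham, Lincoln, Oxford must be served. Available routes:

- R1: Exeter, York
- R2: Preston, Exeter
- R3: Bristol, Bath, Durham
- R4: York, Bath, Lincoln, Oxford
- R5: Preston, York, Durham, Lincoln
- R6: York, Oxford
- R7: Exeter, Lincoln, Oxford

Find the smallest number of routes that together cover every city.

3

R2, R3, R4 together cover {Preston, Bristol, Exeter, York, Bath, Durham, Lincoln, Oxford} — every city.
No 2 of the 7 routes cover everything (all 21 pairs fall short), so 3 is minimum.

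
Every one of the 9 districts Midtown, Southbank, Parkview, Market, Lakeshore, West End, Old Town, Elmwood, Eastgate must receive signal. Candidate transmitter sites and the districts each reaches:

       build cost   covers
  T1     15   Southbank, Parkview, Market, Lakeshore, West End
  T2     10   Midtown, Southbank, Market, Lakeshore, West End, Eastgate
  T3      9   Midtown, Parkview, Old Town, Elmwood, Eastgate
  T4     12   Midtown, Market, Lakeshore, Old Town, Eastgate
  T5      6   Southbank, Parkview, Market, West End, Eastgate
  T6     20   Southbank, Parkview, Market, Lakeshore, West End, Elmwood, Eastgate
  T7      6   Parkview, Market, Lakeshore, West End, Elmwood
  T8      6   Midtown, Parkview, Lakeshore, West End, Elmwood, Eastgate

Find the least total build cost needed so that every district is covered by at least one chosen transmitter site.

T2, T3 cover every district at build cost 10 + 9 = 19.
Any cover uses at least 2 transmitter sites; among all covering selections none totals below 19.
Greedy by coverage-per-build cost would pick T8, T5, T3 for 21 — worse than the optimum 19.

19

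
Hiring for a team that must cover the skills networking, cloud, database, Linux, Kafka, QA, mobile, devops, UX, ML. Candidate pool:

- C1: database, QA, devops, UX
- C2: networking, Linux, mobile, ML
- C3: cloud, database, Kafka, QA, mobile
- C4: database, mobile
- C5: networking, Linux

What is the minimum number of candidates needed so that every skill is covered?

C1, C2, C3 together cover {networking, cloud, database, Linux, Kafka, QA, mobile, devops, UX, ML} — every skill.
No 2 of the 5 candidates cover everything (all 10 pairs fall short), so 3 is minimum.

3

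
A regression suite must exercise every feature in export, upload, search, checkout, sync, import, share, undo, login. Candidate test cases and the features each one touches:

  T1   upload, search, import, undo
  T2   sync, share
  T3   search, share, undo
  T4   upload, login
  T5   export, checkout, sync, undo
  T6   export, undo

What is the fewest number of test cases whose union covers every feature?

4

T1, T2, T4, T5 together cover {export, upload, search, checkout, sync, import, share, undo, login} — every feature.
No 3 of the 6 test cases cover everything (all 20 triples fall short), so 4 is minimum.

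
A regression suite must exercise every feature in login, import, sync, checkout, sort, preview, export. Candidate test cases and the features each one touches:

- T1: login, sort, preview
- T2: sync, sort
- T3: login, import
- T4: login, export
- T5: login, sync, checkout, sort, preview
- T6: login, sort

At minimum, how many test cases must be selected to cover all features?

3

T3, T4, T5 together cover {login, import, sync, checkout, sort, preview, export} — every feature.
No 2 of the 6 test cases cover everything (all 15 pairs fall short), so 3 is minimum.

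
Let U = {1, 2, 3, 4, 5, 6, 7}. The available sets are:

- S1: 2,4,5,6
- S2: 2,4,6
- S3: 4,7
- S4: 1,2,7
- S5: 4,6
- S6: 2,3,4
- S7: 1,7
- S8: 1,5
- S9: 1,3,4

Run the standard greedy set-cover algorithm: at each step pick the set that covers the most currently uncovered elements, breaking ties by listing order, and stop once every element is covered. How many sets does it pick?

3

Pick 1: S1 covers 4 new elements (2, 4, 5, 6).
Pick 2: S4 covers 2 new elements (1, 7).
Pick 3: S6 covers 1 new elements (3).
Greedy uses 3 sets.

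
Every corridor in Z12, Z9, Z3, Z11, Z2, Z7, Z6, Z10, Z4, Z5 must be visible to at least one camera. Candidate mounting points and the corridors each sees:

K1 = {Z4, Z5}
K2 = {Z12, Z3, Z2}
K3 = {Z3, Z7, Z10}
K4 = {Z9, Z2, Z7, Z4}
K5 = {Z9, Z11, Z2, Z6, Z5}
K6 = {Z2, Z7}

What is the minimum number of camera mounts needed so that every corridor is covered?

K1, K2, K3, K5 together cover {Z12, Z9, Z3, Z11, Z2, Z7, Z6, Z10, Z4, Z5} — every corridor.
No 3 of the 6 camera mounts cover everything (all 20 triples fall short), so 4 is minimum.

4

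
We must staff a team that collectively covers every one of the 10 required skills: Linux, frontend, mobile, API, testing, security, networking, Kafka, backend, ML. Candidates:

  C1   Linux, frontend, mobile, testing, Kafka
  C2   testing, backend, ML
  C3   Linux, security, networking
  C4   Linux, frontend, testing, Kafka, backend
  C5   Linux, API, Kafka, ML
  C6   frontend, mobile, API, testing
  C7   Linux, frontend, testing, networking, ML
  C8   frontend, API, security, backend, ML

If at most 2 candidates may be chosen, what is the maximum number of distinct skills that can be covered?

9

Choosing C1, C8 covers {Linux, frontend, mobile, API, testing, security, Kafka, backend, ML} — 9 skills.
No choice of 2 candidates does better; here networking is left uncovered.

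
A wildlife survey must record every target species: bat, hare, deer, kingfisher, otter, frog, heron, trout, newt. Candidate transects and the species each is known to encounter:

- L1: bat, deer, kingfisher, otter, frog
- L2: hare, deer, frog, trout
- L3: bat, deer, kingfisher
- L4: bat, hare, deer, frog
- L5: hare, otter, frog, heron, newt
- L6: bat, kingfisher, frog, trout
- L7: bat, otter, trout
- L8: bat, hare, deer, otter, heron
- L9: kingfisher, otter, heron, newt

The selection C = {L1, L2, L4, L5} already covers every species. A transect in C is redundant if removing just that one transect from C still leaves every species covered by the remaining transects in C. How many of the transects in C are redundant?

Drop L1: kingfisher uncovered — not redundant.
Drop L2: trout uncovered — not redundant.
Drop L4: the rest still cover every species — redundant.
Drop L5: heron, newt uncovered — not redundant.
1 redundant: L4.

1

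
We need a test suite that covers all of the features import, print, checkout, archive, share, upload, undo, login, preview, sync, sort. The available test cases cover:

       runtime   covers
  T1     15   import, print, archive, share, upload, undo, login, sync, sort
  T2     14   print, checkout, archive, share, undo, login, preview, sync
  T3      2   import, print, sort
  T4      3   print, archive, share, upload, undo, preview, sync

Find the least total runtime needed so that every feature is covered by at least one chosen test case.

T2, T3, T4 cover every feature at runtime 14 + 2 + 3 = 19.
Any cover uses at least 2 test cases; among all covering selections none totals below 19.

19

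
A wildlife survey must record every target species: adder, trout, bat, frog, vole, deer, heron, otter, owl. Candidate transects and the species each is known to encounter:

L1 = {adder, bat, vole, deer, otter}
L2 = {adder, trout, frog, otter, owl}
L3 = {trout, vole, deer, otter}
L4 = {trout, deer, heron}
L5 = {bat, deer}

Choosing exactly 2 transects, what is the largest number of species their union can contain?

8

Choosing L1, L2 covers {adder, trout, bat, frog, vole, deer, otter, owl} — 8 species.
No choice of 2 transects does better; here heron is left uncovered.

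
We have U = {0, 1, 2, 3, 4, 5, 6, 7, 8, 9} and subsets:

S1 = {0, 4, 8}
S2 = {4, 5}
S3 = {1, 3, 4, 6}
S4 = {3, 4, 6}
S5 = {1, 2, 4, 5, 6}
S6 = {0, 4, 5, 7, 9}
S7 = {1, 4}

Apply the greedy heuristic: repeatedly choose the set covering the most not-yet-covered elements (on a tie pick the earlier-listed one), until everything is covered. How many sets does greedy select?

Pick 1: S5 covers 5 new elements (1, 2, 4, 5, 6).
Pick 2: S6 covers 3 new elements (0, 7, 9).
Pick 3: S1 covers 1 new elements (8).
Pick 4: S3 covers 1 new elements (3).
Greedy uses 4 sets.

4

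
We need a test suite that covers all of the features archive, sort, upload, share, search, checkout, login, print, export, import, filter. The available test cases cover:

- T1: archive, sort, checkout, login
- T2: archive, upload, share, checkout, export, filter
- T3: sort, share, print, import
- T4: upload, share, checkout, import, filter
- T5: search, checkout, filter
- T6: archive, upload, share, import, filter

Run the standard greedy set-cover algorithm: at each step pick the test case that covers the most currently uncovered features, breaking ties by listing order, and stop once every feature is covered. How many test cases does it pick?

Pick 1: T2 covers 6 new features (archive, upload, share, checkout, export, filter).
Pick 2: T3 covers 3 new features (sort, print, import).
Pick 3: T1 covers 1 new features (login).
Pick 4: T5 covers 1 new features (search).
Greedy uses 4 test cases.

4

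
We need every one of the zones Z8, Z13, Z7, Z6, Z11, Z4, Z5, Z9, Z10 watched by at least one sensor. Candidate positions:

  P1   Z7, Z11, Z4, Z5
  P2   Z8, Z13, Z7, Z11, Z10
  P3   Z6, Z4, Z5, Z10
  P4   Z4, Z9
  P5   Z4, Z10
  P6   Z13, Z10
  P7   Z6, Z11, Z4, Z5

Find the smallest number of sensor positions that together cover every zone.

P2, P3, P4 together cover {Z8, Z13, Z7, Z6, Z11, Z4, Z5, Z9, Z10} — every zone.
No 2 of the 7 sensor positions cover everything (all 21 pairs fall short), so 3 is minimum.

3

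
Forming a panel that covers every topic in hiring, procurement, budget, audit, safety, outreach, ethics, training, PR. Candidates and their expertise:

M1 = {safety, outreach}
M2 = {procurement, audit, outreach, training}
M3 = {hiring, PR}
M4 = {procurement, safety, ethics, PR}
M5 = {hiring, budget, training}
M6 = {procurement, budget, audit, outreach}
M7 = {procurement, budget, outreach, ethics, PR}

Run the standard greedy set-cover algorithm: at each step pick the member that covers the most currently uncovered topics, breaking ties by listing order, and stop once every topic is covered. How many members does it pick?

4

Pick 1: M7 covers 5 new topics (procurement, budget, outreach, ethics, PR).
Pick 2: M2 covers 2 new topics (audit, training).
Pick 3: M1 covers 1 new topics (safety).
Pick 4: M3 covers 1 new topics (hiring).
Greedy uses 4 members. (The true minimum is 3.)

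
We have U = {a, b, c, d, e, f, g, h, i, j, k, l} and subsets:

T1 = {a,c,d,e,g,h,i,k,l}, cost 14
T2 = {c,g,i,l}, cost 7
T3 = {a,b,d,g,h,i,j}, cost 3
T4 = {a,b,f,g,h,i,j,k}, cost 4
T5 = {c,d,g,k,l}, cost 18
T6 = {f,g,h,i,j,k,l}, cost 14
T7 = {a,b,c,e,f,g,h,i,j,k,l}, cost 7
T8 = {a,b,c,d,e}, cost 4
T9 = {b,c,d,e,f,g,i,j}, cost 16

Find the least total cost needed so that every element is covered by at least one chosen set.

T3, T7 cover every element at cost 3 + 7 = 10.
Any cover uses at least 2 sets; among all covering selections none totals below 10.

10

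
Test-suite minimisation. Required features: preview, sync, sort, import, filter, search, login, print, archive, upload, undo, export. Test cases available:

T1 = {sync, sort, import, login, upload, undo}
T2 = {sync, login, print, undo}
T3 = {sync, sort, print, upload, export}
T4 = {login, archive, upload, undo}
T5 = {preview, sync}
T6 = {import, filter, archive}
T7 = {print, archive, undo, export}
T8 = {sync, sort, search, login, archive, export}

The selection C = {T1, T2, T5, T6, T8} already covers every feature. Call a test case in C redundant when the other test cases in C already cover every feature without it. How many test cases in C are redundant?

0

Drop T1: upload uncovered — not redundant.
Drop T2: print uncovered — not redundant.
Drop T5: preview uncovered — not redundant.
Drop T6: filter uncovered — not redundant.
Drop T8: search, export uncovered — not redundant.
None of the test cases in C is redundant.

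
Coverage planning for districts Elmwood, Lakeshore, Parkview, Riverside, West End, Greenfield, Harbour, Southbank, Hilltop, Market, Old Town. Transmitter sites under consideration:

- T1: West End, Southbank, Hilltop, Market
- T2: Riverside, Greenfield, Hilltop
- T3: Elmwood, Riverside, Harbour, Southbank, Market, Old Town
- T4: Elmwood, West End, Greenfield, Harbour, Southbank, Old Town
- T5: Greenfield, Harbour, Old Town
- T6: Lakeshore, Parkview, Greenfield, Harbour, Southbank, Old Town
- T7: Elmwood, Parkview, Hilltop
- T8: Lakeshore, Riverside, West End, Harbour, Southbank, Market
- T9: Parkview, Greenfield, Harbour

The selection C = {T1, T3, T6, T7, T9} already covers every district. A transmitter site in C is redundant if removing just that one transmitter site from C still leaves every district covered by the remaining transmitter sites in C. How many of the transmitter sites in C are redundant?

2

Drop T1: West End uncovered — not redundant.
Drop T3: Riverside uncovered — not redundant.
Drop T6: Lakeshore uncovered — not redundant.
Drop T7: the rest still cover every district — redundant.
Drop T9: the rest still cover every district — redundant.
2 redundant: T7, T9.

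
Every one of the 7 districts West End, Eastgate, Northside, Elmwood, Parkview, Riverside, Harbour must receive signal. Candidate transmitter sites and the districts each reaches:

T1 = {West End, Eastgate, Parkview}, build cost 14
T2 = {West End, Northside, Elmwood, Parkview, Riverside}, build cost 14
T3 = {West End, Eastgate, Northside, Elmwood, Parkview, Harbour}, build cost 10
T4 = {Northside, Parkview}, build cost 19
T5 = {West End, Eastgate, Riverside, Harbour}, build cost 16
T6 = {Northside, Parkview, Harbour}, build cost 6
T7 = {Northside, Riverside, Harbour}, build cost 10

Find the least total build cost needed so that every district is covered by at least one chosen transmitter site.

20

T3, T7 cover every district at build cost 10 + 10 = 20.
Any cover uses at least 2 transmitter sites; among all covering selections none totals below 20.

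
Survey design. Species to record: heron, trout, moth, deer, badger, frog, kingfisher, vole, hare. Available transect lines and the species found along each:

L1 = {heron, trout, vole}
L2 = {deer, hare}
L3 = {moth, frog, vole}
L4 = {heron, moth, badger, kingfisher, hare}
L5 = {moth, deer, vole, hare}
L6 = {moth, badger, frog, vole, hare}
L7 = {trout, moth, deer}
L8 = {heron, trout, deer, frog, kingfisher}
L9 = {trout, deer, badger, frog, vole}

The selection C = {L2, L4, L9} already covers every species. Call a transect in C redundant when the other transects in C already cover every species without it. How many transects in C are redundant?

1

Drop L2: the rest still cover every species — redundant.
Drop L4: heron, moth, kingfisher uncovered — not redundant.
Drop L9: trout, frog, vole uncovered — not redundant.
1 redundant: L2.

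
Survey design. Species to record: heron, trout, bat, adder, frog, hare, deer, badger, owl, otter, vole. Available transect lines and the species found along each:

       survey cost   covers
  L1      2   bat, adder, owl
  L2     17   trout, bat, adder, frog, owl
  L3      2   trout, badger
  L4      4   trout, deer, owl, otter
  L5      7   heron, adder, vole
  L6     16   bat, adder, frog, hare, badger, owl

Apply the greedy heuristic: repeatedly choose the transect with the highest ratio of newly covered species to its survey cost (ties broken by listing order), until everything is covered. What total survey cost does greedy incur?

Pick 1: L1 adds 3 new (bat, adder, owl) at survey cost 2 (ratio 3/2).
Pick 2: L3 adds 2 new (trout, badger) at survey cost 2 (ratio 2/2).
Pick 3: L4 adds 2 new (deer, otter) at survey cost 4 (ratio 2/4).
Pick 4: L5 adds 2 new (heron, vole) at survey cost 7 (ratio 2/7).
Pick 5: L6 adds 2 new (frog, hare) at survey cost 16 (ratio 2/16).
Greedy total survey cost: 2 + 2 + 4 + 7 + 16 = 31. (The true optimum is 27, so greedy overshoots here.)

31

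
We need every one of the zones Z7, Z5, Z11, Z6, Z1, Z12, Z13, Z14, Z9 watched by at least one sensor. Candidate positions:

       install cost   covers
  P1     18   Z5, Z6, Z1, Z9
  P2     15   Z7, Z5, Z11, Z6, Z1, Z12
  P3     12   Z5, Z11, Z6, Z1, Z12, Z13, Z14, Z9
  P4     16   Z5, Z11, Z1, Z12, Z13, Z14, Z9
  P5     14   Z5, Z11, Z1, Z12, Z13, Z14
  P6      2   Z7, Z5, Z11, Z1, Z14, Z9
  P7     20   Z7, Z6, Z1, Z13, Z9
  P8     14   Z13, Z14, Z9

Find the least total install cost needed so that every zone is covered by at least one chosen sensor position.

P3, P6 cover every zone at install cost 12 + 2 = 14.
Any cover uses at least 2 sensor positions; among all covering selections none totals below 14.

14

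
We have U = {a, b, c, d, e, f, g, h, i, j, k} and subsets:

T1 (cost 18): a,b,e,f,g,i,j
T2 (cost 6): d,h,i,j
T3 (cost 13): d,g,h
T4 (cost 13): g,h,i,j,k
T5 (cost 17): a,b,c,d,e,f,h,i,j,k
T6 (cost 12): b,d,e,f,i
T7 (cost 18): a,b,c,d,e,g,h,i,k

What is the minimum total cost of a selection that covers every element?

30

T3, T5 cover every element at cost 13 + 17 = 30.
Any cover uses at least 2 sets; among all covering selections none totals below 30.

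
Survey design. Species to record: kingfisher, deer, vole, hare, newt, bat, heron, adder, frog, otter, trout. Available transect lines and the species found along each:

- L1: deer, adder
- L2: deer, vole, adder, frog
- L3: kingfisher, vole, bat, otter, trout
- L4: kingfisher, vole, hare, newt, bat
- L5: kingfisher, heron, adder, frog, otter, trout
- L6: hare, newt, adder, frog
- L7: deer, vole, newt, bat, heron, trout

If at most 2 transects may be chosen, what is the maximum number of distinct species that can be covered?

Choosing L4, L5 covers {kingfisher, vole, hare, newt, bat, heron, adder, frog, otter, trout} — 10 species.
No choice of 2 transects does better; here deer is left uncovered.

10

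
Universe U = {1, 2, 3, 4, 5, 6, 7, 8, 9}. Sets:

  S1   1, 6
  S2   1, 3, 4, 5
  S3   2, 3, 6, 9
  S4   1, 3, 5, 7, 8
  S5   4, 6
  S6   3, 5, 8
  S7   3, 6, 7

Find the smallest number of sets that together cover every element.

S2, S3, S4 together cover {1, 2, 3, 4, 5, 6, 7, 8, 9} — every element.
No 2 of the 7 sets cover everything (all 21 pairs fall short), so 3 is minimum.

3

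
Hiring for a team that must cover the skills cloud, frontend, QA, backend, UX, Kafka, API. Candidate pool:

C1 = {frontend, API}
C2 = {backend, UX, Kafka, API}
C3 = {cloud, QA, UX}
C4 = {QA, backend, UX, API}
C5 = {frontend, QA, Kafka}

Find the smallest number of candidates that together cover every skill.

C1, C2, C3 together cover {cloud, frontend, QA, backend, UX, Kafka, API} — every skill.
No 2 of the 5 candidates cover everything (all 10 pairs fall short), so 3 is minimum.

3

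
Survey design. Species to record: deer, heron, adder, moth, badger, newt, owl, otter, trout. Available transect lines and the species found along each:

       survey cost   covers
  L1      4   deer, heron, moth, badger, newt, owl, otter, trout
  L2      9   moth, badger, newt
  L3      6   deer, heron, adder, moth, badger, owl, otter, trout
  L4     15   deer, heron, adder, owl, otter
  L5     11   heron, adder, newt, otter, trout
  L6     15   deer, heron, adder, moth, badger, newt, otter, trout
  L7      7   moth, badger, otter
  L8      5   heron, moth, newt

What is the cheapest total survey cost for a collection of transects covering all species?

10

L1, L3 cover every species at survey cost 4 + 6 = 10.
Any cover uses at least 2 transects; among all covering selections none totals below 10.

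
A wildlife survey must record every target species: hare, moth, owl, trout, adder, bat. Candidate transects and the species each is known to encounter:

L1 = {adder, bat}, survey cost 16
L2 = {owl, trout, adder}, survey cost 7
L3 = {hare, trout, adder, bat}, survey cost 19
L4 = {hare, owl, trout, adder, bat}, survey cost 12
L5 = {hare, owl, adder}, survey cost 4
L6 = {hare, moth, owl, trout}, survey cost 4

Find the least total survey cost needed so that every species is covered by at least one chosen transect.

L4, L6 cover every species at survey cost 12 + 4 = 16.
Any cover uses at least 2 transects; among all covering selections none totals below 16.

16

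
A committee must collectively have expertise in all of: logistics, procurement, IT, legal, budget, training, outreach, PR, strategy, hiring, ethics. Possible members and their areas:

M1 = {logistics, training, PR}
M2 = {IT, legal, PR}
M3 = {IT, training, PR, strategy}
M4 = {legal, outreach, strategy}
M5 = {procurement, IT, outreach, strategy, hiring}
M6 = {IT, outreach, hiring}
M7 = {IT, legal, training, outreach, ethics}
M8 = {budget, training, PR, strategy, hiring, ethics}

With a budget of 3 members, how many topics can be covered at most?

10

Choosing M1, M5, M7 covers {logistics, procurement, IT, legal, training, outreach, PR, strategy, hiring, ethics} — 10 topics.
No choice of 3 members does better; here budget is left uncovered.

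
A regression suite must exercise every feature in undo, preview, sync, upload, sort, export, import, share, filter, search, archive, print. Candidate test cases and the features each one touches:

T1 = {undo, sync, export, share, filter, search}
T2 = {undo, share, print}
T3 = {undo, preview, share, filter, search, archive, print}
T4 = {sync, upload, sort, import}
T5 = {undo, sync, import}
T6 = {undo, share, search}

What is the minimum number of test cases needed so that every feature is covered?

3

T1, T3, T4 together cover {undo, preview, sync, upload, sort, export, import, share, filter, search, archive, print} — every feature.
No 2 of the 6 test cases cover everything (all 15 pairs fall short), so 3 is minimum.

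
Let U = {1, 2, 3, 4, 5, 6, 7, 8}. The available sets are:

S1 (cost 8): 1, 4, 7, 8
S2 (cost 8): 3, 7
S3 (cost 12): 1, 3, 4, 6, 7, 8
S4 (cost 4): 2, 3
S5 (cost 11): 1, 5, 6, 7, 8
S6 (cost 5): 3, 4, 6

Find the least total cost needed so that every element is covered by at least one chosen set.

S4, S5, S6 cover every element at cost 4 + 11 + 5 = 20.
Any cover uses at least 3 sets; among all covering selections none totals below 20.
Greedy by coverage-per-cost would pick S6, S1, S4, S5 for 28 — worse than the optimum 20.

20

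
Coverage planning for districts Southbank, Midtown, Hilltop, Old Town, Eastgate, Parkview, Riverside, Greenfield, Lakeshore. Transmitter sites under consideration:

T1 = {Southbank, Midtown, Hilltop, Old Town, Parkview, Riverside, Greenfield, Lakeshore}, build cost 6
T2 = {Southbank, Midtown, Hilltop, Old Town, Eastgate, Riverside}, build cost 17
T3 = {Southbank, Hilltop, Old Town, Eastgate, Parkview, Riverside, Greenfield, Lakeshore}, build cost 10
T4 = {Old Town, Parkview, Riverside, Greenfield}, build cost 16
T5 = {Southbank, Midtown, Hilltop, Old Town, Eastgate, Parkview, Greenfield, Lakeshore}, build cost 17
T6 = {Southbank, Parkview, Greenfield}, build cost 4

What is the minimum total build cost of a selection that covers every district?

16

T1, T3 cover every district at build cost 6 + 10 = 16.
Any cover uses at least 2 transmitter sites; among all covering selections none totals below 16.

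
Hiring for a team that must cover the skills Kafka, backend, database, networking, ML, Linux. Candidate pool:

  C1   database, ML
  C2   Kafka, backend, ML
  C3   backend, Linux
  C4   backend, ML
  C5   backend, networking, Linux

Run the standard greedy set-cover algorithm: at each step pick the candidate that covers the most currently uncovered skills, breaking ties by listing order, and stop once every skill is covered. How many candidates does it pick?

Pick 1: C2 covers 3 new skills (Kafka, backend, ML).
Pick 2: C5 covers 2 new skills (networking, Linux).
Pick 3: C1 covers 1 new skills (database).
Greedy uses 3 candidates.

3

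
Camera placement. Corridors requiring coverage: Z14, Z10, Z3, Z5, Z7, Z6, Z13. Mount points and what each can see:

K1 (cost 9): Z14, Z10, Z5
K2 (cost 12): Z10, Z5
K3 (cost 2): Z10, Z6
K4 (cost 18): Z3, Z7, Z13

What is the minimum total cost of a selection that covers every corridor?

K1, K3, K4 cover every corridor at cost 9 + 2 + 18 = 29.
Any cover uses at least 3 camera mounts; among all covering selections none totals below 29.

29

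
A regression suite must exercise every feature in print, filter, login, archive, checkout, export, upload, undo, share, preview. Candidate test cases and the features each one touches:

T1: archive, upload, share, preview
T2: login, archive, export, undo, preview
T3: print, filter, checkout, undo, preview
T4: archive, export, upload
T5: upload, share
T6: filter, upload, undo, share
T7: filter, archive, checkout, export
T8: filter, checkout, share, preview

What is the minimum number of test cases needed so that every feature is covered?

T1, T2, T3 together cover {print, filter, login, archive, checkout, export, upload, undo, share, preview} — every feature.
No 2 of the 8 test cases cover everything (all 28 pairs fall short), so 3 is minimum.

3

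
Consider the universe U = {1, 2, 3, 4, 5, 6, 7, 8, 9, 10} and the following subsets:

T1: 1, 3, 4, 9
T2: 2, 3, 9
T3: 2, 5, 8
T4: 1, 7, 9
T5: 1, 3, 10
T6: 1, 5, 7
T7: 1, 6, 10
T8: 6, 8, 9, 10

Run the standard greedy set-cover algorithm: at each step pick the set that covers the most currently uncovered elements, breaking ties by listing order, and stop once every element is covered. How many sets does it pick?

Pick 1: T1 covers 4 new elements (1, 3, 4, 9).
Pick 2: T3 covers 3 new elements (2, 5, 8).
Pick 3: T7 covers 2 new elements (6, 10).
Pick 4: T4 covers 1 new elements (7).
Greedy uses 4 sets.

4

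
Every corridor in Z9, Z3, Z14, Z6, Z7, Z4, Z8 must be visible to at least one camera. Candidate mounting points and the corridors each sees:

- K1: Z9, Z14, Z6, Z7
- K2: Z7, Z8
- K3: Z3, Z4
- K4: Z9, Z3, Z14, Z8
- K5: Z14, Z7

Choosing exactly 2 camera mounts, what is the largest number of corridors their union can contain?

6

Choosing K1, K3 covers {Z9, Z3, Z14, Z6, Z7, Z4} — 6 corridors.
No choice of 2 camera mounts does better; here Z8 is left uncovered.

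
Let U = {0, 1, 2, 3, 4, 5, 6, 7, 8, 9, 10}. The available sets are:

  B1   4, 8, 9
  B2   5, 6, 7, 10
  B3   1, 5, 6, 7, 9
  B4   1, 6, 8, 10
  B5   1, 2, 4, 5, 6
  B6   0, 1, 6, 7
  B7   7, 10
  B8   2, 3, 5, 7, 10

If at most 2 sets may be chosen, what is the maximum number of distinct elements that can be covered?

Choosing B1, B8 covers {2, 3, 4, 5, 7, 8, 9, 10} — 8 elements.
No choice of 2 sets does better; here 0, 1, 6 are left uncovered.

8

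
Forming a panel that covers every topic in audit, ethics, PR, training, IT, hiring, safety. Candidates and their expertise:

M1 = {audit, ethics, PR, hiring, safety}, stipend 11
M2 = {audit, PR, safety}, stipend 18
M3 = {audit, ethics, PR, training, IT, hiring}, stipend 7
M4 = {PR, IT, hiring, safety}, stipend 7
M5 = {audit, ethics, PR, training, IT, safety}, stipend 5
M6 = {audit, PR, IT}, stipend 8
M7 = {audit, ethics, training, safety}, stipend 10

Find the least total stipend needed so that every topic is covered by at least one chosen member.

M3, M5 cover every topic at stipend 7 + 5 = 12.
Any cover uses at least 2 members; among all covering selections none totals below 12.

12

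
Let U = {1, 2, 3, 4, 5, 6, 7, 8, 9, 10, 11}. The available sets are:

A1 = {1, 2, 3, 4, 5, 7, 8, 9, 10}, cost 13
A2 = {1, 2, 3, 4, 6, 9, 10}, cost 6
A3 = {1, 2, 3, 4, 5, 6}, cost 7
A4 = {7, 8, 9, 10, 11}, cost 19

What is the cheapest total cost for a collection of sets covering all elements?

A3, A4 cover every element at cost 7 + 19 = 26.
Any cover uses at least 2 sets; among all covering selections none totals below 26.
Greedy by coverage-per-cost would pick A2, A1, A4 for 38 — worse than the optimum 26.

26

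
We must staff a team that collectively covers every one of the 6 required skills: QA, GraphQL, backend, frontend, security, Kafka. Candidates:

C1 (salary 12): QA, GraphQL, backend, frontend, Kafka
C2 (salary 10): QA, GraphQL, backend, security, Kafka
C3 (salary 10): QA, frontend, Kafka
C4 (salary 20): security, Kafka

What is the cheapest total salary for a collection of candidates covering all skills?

C2, C3 cover every skill at salary 10 + 10 = 20.
Any cover uses at least 2 candidates; among all covering selections none totals below 20.

20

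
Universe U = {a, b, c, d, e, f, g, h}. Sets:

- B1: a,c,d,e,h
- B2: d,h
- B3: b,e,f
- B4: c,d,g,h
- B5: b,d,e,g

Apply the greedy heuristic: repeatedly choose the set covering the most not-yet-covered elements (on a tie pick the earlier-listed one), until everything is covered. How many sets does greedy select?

Pick 1: B1 covers 5 new elements (a, c, d, e, h).
Pick 2: B3 covers 2 new elements (b, f).
Pick 3: B4 covers 1 new elements (g).
Greedy uses 3 sets.

3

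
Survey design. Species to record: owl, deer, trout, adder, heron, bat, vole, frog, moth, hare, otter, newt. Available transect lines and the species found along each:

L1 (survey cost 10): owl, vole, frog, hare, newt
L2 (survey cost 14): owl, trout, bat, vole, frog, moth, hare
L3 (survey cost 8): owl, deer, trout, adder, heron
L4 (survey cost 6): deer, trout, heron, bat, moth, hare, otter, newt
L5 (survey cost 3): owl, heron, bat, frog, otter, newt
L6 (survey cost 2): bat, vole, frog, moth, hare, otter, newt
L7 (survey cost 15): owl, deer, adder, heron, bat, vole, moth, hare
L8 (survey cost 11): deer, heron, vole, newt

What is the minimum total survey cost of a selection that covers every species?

10

L3, L6 cover every species at survey cost 8 + 2 = 10.
Any cover uses at least 2 transects; among all covering selections none totals below 10.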